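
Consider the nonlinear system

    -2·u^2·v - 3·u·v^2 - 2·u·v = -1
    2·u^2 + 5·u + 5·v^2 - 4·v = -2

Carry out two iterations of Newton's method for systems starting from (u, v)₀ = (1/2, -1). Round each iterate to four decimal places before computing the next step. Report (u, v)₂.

At (1/2, -1): F = (1.0000, 14.0000).
Jacobian J = [[-4·u·v - 3·v^2 - 2·v, -2·u^2 - 6·u·v - 2·u], [4·u + 5, 10·v - 4]].
At the point, J = [[1.0000, 1.5000], [7.0000, -14.0000]] (det J = -24.5000).
Solving J·Δ = −F gives Δ = (-1.4286, 0.2857).
Then the next iterate is (u, v)₁ = (-0.9286, -0.7143).
Round to (-0.9286, -0.7143) and repeat: F = (2.326664, 4.489918), J = [[-2.755269, -3.847190], [1.2856, -11.1430]].
Δ = (0.2427, 0.4309), so (u, v)₂ = (-0.6859, -0.2834).

(-0.6859, -0.2834)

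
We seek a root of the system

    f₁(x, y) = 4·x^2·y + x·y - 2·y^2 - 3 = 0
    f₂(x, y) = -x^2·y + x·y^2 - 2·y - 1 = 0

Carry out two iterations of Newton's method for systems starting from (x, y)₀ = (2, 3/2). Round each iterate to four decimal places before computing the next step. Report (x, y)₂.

(1.1575, 2.4025)

At (2, 3/2): F = (19.5000, -5.5000).
Jacobian J = [[8·x·y + y, 4·x^2 + x - 4·y], [-2·x·y + y^2, -x^2 + 2·x·y - 2]].
At the point, J = [[25.5000, 12.0000], [-3.7500, 0.0000]] (det J = 45.0000).
Solving J·Δ = −F gives Δ = (-1.4667, 1.4917).
Then the next iterate is (x, y)₁ = (0.5333, 2.9917).
Round to (0.5333, 2.9917) and repeat: F = (-15.901600, -3.061088), J = [[15.755489, -10.295864], [5.759322, 0.906538]].
Δ = (0.6242, -0.5892), so (x, y)₂ = (1.1575, 2.4025).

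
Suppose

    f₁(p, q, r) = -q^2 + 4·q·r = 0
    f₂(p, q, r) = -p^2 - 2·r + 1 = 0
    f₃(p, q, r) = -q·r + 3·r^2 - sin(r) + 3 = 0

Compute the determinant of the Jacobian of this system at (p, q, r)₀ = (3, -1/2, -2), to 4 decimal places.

489.5218

J = [[0, -2·q + 4·r, 4·q], [-2·p, 0, -2], [0, -r, -q + 6·r - cos(r)]].
At the point, J = [[0.0000, -7.0000, -2.0000], [-6.0000, 0.0000, -2.0000], [0.0000, 2.0000, -11.083853]].
det J = 489.5218.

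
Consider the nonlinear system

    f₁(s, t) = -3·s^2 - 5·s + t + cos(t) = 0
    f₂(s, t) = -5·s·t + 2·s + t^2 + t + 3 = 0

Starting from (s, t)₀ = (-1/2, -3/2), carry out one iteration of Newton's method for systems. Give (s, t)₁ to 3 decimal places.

(-0.392, -1.552)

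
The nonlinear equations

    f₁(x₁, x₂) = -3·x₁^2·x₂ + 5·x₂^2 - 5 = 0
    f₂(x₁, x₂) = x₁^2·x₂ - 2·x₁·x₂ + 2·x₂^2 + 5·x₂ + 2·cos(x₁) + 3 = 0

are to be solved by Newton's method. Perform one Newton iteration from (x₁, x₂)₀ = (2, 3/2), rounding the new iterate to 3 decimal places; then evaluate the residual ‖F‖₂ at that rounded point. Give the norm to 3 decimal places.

At (2, 3/2): F = (-11.750, 14.16771).
Jacobian J = [[-6·x₁·x₂, -3·x₁^2 + 10·x₂], [2·x₁·x₂ - 2·x₂ - 2·sin(x₁), x₁^2 - 2·x₁ + 4·x₂ + 5]].
At the point, J = [[-18.000, 3.000], [1.18141, 11.000]] (det J = -201.54422).
Solving J·Δ = −F gives Δ = (-0.852, -1.196).
Then the next iterate is (x₁, x₂)₁ = (1.148, 0.304).
Re-evaluating at (1.148, 0.304): F = (-5.73985, 5.22812), so ‖F‖₂ = 7.764.

7.764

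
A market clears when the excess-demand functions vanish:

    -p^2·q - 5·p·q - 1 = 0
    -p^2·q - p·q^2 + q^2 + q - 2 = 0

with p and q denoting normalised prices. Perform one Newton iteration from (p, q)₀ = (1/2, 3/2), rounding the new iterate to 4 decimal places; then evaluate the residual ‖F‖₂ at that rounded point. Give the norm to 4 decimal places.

1.7329

At (1/2, 3/2): F = (-5.1250, 0.2500).
Jacobian J = [[-2·p·q - 5·q, -p^2 - 5·p], [-2·p·q - q^2, -p^2 - 2·p·q + 2·q + 1]].
At the point, J = [[-9.0000, -2.7500], [-3.7500, 2.2500]] (det J = -30.5625).
Solving J·Δ = −F gives Δ = (-0.3548, -0.7025).
Then the next iterate is (p, q)₁ = (0.1452, 0.7975).
Re-evaluating at (0.1452, 0.7975): F = (-1.595799, -0.675656), so ‖F‖₂ = 1.7329.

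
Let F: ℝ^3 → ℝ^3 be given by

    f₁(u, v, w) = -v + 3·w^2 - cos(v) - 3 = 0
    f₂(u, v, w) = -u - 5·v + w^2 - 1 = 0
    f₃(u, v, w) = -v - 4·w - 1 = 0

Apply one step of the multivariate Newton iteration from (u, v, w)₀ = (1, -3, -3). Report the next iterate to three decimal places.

At (1, -3, -3): F = (27.98999, 22.000, 14.000).
Jacobian J = [[0, sin(v) - 1, 6·w], [-1, -5, 2·w], [0, -1, -4]].
At the point, J = [[0.000, -1.14112, -18.000], [-1.000, -5.000, -6.000], [0.000, -1.000, -4.000]] (det J = -13.43552).
Solving J·Δ = −F gives Δ = (-35.481, 10.423, 0.894).
Then the next iterate is (u, v, w)₁ = (-34.481, 7.423, -2.106).

(-34.481, 7.423, -2.106)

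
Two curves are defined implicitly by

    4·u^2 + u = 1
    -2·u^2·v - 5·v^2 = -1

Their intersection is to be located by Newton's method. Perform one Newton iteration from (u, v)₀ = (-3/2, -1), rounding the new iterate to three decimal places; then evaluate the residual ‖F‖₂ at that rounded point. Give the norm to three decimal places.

1.581

At (-3/2, -1): F = (6.500, 0.500).
Jacobian J = [[8·u + 1, 0], [-4·u·v, -2·u^2 - 10·v]].
At the point, J = [[-11.000, 0.000], [-6.000, 5.500]] (det J = -60.500).
Solving J·Δ = −F gives Δ = (0.591, 0.554).
Then the next iterate is (u, v)₁ = (-0.909, -0.446).
Re-evaluating at (-0.909, -0.446): F = (1.39612, 0.74246), so ‖F‖₂ = 1.581.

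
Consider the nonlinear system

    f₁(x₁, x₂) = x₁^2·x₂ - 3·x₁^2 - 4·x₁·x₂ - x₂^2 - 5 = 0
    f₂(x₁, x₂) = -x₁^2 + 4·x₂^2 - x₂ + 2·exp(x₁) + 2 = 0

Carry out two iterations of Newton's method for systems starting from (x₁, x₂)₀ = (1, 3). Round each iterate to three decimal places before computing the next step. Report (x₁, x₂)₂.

(-0.781, 0.553)

At (1, 3): F = (-26.000, 39.43656).
Jacobian J = [[2·x₁·x₂ - 6·x₁ - 4·x₂, x₁^2 - 4·x₁ - 2·x₂], [-2·x₁ + 2·exp(x₁), 8·x₂ - 1]].
At the point, J = [[-12.000, -9.000], [3.43656, 23.000]] (det J = -245.07093).
Solving J·Δ = −F gives Δ = (-0.992, -1.566).
Then the next iterate is (x₁, x₂)₁ = (0.008, 1.434).
Round to (0.008, 1.434) and repeat: F = (-7.10234, 10.80742), J = [[-5.76106, -2.89994], [2.00006, 10.472]].
Δ = (-0.789, -0.881), so (x₁, x₂)₂ = (-0.781, 0.553).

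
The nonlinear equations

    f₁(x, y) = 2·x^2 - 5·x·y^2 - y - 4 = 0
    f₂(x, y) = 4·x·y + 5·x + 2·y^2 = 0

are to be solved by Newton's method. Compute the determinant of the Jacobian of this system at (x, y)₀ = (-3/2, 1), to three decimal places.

-104.000

J = [[4·x - 5·y^2, -10·x·y - 1], [4·y + 5, 4·x + 4·y]].
At the point, J = [[-11.000, 14.000], [9.000, -2.000]].
det J = -104.000.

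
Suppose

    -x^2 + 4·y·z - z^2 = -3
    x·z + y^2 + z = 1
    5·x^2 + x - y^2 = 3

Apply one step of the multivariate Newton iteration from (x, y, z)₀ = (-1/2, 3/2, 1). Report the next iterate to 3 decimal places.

(-1.708, 1.610, -0.746)

At (-1/2, 3/2, 1): F = (7.750, 1.750, -4.500).
Jacobian J = [[-2·x, 4·z, 4·y - 2·z], [z, 2·y, x + 1], [10·x + 1, -2·y, 0]].
At the point, J = [[1.000, 4.000, 4.000], [1.000, 3.000, 0.500], [-4.000, -3.000, 0.000]] (det J = 29.500).
Solving J·Δ = −F gives Δ = (-1.208, 0.110, -1.746).
Then the next iterate is (x, y, z)₁ = (-1.708, 1.610, -0.746).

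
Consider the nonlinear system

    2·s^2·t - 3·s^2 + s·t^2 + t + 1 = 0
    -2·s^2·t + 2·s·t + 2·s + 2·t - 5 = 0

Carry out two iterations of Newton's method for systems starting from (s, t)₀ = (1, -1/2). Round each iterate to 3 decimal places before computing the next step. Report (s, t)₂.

(0.128, 0.945)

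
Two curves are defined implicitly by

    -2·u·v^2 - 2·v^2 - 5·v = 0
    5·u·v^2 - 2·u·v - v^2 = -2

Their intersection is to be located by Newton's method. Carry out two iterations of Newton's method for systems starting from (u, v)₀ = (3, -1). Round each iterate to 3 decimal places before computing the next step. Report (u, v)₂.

(-27.888, 0.564)

At (3, -1): F = (-3.000, 22.000).
Jacobian J = [[-2·v^2, -4·u·v - 4·v - 5], [5·v^2 - 2·v, 10·u·v - 2·u - 2·v]].
At the point, J = [[-2.000, 11.000], [7.000, -34.000]] (det J = -9.000).
Solving J·Δ = −F gives Δ = (-15.556, -2.556).
Then the next iterate is (u, v)₁ = (-12.556, -3.556).
Round to (-12.556, -3.556) and repeat: F = (310.03438, -893.80505), J = [[-25.29027, -169.37254], [70.33768, 478.71536]].
Δ = (-15.332, 4.120), so (u, v)₂ = (-27.888, 0.564).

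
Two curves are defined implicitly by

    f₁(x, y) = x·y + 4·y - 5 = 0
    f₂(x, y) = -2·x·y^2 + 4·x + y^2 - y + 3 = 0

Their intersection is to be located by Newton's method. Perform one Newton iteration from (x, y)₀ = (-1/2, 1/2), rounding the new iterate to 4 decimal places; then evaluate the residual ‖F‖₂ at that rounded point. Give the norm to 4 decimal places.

4.4155

At (-1/2, 1/2): F = (-3.2500, 1.0000).
Jacobian J = [[y, x + 4], [-2·y^2 + 4, -4·x·y + 2·y - 1]].
At the point, J = [[0.5000, 3.5000], [3.5000, 1.0000]] (det J = -11.7500).
Solving J·Δ = −F gives Δ = (-0.5745, 1.0106).
Then the next iterate is (x, y)₁ = (-1.0745, 1.5106).
Re-evaluating at (-1.0745, 1.5106): F = (-0.580740, 4.377142), so ‖F‖₂ = 4.4155.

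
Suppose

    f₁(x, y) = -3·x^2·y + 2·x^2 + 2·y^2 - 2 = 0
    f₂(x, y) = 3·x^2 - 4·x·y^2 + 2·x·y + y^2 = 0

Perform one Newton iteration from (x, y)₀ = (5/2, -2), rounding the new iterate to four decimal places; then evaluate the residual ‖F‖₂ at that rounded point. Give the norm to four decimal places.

17.8842

At (5/2, -2): F = (56.0000, -27.2500).
Jacobian J = [[-6·x·y + 4·x, -3·x^2 + 4·y], [6·x - 4·y^2 + 2·y, -8·x·y + 2·x + 2·y]].
At the point, J = [[40.0000, -26.7500], [-5.0000, 41.0000]] (det J = 1506.2500).
Solving J·Δ = −F gives Δ = (-1.0404, 0.5378).
Then the next iterate is (x, y)₁ = (1.4596, -1.4622).
Re-evaluating at (1.4596, -1.4622): F = (15.882276, -8.221796), so ‖F‖₂ = 17.8842.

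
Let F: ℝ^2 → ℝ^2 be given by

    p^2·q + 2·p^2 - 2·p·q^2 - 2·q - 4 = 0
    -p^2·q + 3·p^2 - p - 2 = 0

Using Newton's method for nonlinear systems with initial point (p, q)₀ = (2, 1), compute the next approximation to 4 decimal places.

At (2, 1): F = (2.0000, 4.0000).
Jacobian J = [[2·p·q + 4·p - 2·q^2, p^2 - 4·p·q - 2], [-2·p·q + 6·p - 1, -p^2]].
At the point, J = [[10.0000, -6.0000], [7.0000, -4.0000]] (det J = 2.0000).
Solving J·Δ = −F gives Δ = (-8.0000, -13.0000).
Then the next iterate is (p, q)₁ = (-6.0000, -12.0000).

(-6.0000, -12.0000)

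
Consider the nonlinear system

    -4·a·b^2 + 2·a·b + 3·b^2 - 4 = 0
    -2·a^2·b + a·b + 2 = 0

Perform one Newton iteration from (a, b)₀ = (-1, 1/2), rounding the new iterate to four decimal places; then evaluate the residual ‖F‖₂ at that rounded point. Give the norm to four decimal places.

At (-1, 1/2): F = (-3.2500, 0.5000).
Jacobian J = [[-4·b^2 + 2·b, -8·a·b + 2·a + 6·b], [-4·a·b + b, -2·a^2 + a]].
At the point, J = [[0.0000, 5.0000], [2.5000, -3.0000]] (det J = -12.5000).
Solving J·Δ = −F gives Δ = (0.5800, 0.6500).
Then the next iterate is (a, b)₁ = (-0.4200, 1.1500).
Re-evaluating at (-0.4200, 1.1500): F = (1.2233, 1.111280), so ‖F‖₂ = 1.6527.

1.6527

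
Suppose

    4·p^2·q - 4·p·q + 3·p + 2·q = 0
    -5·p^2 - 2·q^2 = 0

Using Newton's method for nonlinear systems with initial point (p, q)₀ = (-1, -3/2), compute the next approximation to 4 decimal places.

At (-1, -3/2): F = (-18.0000, -9.5000).
Jacobian J = [[8·p·q - 4·q + 3, 4·p^2 - 4·p + 2], [-10·p, -4·q]].
At the point, J = [[21.0000, 10.0000], [10.0000, 6.0000]] (det J = 26.0000).
Solving J·Δ = −F gives Δ = (0.5000, 0.7500).
Then the next iterate is (p, q)₁ = (-0.5000, -0.7500).

(-0.5000, -0.7500)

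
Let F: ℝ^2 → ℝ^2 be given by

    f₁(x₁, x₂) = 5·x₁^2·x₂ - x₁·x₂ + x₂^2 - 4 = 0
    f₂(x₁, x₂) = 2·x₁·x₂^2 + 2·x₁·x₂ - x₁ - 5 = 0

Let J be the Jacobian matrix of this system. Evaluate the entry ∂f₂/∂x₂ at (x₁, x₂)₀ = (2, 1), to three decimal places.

12.000

∂f₂/∂x₂ = 4·x₁·x₂ + 2·x₁.
At (2, 1) this is 12.000.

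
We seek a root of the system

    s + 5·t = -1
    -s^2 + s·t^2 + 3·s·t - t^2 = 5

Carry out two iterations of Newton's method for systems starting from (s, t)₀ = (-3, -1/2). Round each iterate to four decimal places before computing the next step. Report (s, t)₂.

(8.0023, -1.8005)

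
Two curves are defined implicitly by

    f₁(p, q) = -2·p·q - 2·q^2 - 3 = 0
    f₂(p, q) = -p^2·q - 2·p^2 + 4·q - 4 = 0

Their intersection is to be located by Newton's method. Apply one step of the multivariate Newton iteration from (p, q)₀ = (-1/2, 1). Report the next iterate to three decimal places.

At (-1/2, 1): F = (-4.000, -0.750).
Jacobian J = [[-2·q, -2·p - 4·q], [-2·p·q - 4·p, -p^2 + 4]].
At the point, J = [[-2.000, -3.000], [3.000, 3.750]] (det J = 1.500).
Solving J·Δ = −F gives Δ = (11.500, -9.000).
Then the next iterate is (p, q)₁ = (11.000, -8.000).

(11.000, -8.000)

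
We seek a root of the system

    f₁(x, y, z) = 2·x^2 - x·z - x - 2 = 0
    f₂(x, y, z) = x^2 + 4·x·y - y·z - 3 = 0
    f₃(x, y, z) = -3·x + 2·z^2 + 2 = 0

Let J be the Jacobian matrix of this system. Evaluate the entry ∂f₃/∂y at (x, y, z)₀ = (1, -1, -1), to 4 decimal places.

0.0000

∂f₃/∂y = 0.
At (1, -1, -1) this is 0.0000.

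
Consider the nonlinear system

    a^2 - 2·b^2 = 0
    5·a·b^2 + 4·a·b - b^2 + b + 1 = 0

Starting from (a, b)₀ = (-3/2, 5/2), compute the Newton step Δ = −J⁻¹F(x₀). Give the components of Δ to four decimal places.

(0.2872, -1.1111)

At (-3/2, 5/2): F = (-10.2500, -64.6250).
Jacobian J = [[2·a, -4·b], [5·b^2 + 4·b, 10·a·b + 4·a - 2·b + 1]].
At the point, J = [[-3.0000, -10.0000], [41.2500, -47.5000]] (det J = 555.0000).
Solving J·Δ = −F gives Δ = (0.2872, -1.1111).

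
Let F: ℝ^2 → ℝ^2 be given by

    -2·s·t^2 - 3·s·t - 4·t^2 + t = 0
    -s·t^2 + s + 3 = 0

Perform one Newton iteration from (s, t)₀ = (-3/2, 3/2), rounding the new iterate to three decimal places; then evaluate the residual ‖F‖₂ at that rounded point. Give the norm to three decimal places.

At (-3/2, 3/2): F = (6.000, 4.875).
Jacobian J = [[-2·t^2 - 3·t, -4·s·t - 3·s - 8·t + 1], [-t^2 + 1, -2·s·t]].
At the point, J = [[-9.000, 2.500], [-1.250, 4.500]] (det J = -37.375).
Solving J·Δ = −F gives Δ = (0.396, -0.973).
Then the next iterate is (s, t)₁ = (-1.104, 0.527).
Re-evaluating at (-1.104, 0.527): F = (1.77473, 2.20261), so ‖F‖₂ = 2.829.

2.829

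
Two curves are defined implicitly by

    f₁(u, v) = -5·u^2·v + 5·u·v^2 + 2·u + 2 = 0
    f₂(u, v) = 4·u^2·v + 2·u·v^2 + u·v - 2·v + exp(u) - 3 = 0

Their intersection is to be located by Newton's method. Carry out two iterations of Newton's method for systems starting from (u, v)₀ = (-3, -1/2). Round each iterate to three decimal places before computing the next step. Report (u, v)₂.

(-13.323, -1.571)

At (-3, -1/2): F = (14.750, -19.95021).
Jacobian J = [[-10·u·v + 5·v^2 + 2, -5·u^2 + 10·u·v], [8·u·v + 2·v^2 + v + exp(u), 4·u^2 + 4·u·v + u - 2]].
At the point, J = [[-11.750, -30.000], [12.04979, 37.000]] (det J = -73.25639).
Solving J·Δ = −F gives Δ = (-0.720, 0.774).
Then the next iterate is (u, v)₁ = (-3.720, 0.274).
Round to (-3.720, 0.274) and repeat: F = (-25.79502, 10.06527), J = [[12.56818, -79.38480], [-7.70585, 45.55648]].
Δ = (-9.603, -1.845), so (u, v)₂ = (-13.323, -1.571).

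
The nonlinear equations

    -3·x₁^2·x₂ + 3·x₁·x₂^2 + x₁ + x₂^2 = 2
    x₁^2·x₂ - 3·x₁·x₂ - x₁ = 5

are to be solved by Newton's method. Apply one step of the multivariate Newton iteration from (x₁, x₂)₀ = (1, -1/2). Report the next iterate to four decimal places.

(-1.9231, -2.2692)

At (1, -1/2): F = (1.5000, -5.0000).
Jacobian J = [[-6·x₁·x₂ + 3·x₂^2 + 1, -3·x₁^2 + 6·x₁·x₂ + 2·x₂], [2·x₁·x₂ - 3·x₂ - 1, x₁^2 - 3·x₁]].
At the point, J = [[4.7500, -7.0000], [-0.5000, -2.0000]] (det J = -13.0000).
Solving J·Δ = −F gives Δ = (-2.9231, -1.7692).
Then the next iterate is (x₁, x₂)₁ = (-1.9231, -2.2692).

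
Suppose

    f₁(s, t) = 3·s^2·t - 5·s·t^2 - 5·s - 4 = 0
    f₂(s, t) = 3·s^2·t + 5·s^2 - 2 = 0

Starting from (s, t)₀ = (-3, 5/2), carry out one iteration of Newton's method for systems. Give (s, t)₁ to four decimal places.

(-1.7867, 1.7778)

At (-3, 5/2): F = (172.2500, 110.5000).
Jacobian J = [[6·s·t - 5·t^2 - 5, 3·s^2 - 10·s·t], [6·s·t + 10·s, 3·s^2]].
At the point, J = [[-81.2500, 102.0000], [-75.0000, 27.0000]] (det J = 5456.2500).
Solving J·Δ = −F gives Δ = (1.2133, -0.7222).
Then the next iterate is (s, t)₁ = (-1.7867, 1.7778).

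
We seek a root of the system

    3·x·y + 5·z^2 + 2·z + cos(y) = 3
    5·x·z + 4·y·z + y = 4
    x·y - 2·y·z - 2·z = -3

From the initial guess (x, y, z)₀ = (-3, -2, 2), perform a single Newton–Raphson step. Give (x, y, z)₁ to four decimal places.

At (-3, -2, 2): F = (38.583853, -52.0000, 13.0000).
Jacobian J = [[3·y, 3·x - sin(y), 10·z + 2], [5·z, 4·z + 1, 5·x + 4·y], [y, x - 2·z, -2·y - 2]].
At the point, J = [[-6.0000, -8.090703, 22.0000], [10.0000, 9.0000, -23.0000], [-2.0000, -7.0000, 2.0000]] (det J = -496.358267).
Solving J·Δ = −F gives Δ = (3.0103, 0.8163, -0.6326).
Then the next iterate is (x, y, z)₁ = (0.0103, -1.1837, 1.3674).

(0.0103, -1.1837, 1.3674)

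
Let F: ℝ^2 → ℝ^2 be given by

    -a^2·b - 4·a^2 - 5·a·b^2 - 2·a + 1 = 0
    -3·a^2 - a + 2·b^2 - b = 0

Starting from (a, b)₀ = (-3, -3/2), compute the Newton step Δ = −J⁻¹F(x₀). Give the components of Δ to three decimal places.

(1.214, 0.377)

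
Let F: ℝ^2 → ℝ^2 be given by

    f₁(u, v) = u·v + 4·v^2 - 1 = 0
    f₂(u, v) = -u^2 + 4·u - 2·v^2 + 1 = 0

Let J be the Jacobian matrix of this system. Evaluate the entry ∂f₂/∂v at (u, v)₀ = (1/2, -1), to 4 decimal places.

4.0000

∂f₂/∂v = -4·v.
At (1/2, -1) this is 4.0000.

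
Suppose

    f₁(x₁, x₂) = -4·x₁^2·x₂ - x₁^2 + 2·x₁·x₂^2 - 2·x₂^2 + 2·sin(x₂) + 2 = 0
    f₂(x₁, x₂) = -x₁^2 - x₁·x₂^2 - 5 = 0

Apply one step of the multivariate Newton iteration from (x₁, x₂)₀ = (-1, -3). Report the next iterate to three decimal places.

(-1.570, -1.835)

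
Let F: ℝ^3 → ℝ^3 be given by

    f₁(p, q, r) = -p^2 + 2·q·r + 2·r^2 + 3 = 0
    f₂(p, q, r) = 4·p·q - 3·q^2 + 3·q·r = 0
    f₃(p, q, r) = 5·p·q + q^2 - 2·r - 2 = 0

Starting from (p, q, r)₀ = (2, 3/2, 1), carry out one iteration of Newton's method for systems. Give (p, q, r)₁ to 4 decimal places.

At (2, 3/2, 1): F = (4.0000, 9.7500, 13.2500).
Jacobian J = [[-2·p, 2·r, 2·q + 4·r], [4·q, 4·p - 6·q + 3·r, 3·q], [5·q, 5·p + 2·q, -2]].
At the point, J = [[-4.0000, 2.0000, 7.0000], [6.0000, 2.0000, 4.5000], [7.5000, 13.0000, -2.0000]] (det J = 782.5000).
Solving J·Δ = −F gives Δ = (-0.7796, -0.6954, -0.8182).
Then the next iterate is (p, q, r)₁ = (1.2204, 0.8046, 0.1818).

(1.2204, 0.8046, 0.1818)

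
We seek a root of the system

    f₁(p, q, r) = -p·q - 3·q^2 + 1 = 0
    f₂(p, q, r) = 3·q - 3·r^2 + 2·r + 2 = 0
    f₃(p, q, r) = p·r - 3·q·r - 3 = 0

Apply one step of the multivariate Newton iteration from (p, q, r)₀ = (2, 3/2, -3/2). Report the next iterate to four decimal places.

At (2, 3/2, -3/2): F = (-8.7500, -3.2500, 0.7500).
Jacobian J = [[-q, -p - 6·q, 0], [0, 3, -6·r + 2], [r, -3·r, p - 3·q]].
At the point, J = [[-1.5000, -11.0000, 0.0000], [0.0000, 3.0000, 11.0000], [-1.5000, 4.5000, -2.5000]] (det J = 267.0000).
Solving J·Δ = −F gives Δ = (-1.8628, -0.5414, 0.4431).
Then the next iterate is (p, q, r)₁ = (0.1372, 0.9586, -1.0569).

(0.1372, 0.9586, -1.0569)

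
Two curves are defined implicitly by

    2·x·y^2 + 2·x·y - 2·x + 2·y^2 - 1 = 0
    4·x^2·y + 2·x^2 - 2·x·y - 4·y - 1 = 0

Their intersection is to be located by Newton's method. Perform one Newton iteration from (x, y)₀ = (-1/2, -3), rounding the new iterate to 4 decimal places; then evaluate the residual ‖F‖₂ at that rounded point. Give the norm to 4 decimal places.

At (-1/2, -3): F = (12.0000, 5.5000).
Jacobian J = [[2·y^2 + 2·y - 2, 4·x·y + 2·x + 4·y], [8·x·y + 4·x - 2·y, 4·x^2 - 2·x - 4]].
At the point, J = [[10.0000, -7.0000], [16.0000, -2.0000]] (det J = 92.0000).
Solving J·Δ = −F gives Δ = (-0.1576, 1.4891).
Then the next iterate is (x, y)₁ = (-0.6576, -1.5109).
Re-evaluating at (-0.6576, -1.5109): F = (3.865610, 1.307859), so ‖F‖₂ = 4.0809.

4.0809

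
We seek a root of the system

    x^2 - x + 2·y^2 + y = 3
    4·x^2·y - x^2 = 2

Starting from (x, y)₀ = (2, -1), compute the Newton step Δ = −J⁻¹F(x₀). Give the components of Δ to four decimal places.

At (2, -1): F = (0.0000, -22.0000).
Jacobian J = [[2·x - 1, 4·y + 1], [8·x·y - 2·x, 4·x^2]].
At the point, J = [[3.0000, -3.0000], [-20.0000, 16.0000]] (det J = -12.0000).
Solving J·Δ = −F gives Δ = (-5.5000, -5.5000).

(-5.5000, -5.5000)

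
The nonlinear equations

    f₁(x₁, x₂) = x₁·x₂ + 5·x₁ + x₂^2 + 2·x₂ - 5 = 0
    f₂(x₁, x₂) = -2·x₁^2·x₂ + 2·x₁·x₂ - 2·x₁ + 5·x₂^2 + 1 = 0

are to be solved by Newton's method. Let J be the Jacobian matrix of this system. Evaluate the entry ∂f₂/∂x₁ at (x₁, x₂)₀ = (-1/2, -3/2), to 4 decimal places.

-8.0000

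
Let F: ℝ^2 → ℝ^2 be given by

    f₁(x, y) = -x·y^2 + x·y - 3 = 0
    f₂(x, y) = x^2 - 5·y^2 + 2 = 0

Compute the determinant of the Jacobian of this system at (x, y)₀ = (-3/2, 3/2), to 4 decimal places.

J = [[-y^2 + y, -2·x·y + x], [2·x, -10·y]].
At the point, J = [[-0.7500, 3.0000], [-3.0000, -15.0000]].
det J = 20.2500.

20.2500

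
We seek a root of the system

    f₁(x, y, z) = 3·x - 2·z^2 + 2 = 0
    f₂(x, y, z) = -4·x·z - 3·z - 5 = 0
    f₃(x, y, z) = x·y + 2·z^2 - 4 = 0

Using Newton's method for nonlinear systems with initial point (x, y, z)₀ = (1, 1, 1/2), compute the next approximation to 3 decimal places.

At (1, 1, 1/2): F = (4.500, -8.500, -2.500).
Jacobian J = [[3, 0, -4·z], [-4·z, 0, -4·x - 3], [y, x, 4·z]].
At the point, J = [[3.000, 0.000, -2.000], [-2.000, 0.000, -7.000], [1.000, 1.000, 2.000]] (det J = 25.000).
Solving J·Δ = −F gives Δ = (-1.940, 5.760, -0.660).
Then the next iterate is (x, y, z)₁ = (-0.940, 6.760, -0.160).

(-0.940, 6.760, -0.160)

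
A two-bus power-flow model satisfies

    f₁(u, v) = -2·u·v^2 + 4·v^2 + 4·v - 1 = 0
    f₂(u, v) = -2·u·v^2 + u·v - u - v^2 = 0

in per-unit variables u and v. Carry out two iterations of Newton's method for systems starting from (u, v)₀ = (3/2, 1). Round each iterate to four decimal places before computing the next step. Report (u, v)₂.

(0.1685, 0.1614)

At (3/2, 1): F = (4.0000, -4.0000).
Jacobian J = [[-2·v^2, -4·u·v + 8·v + 4], [-2·v^2 + v - 1, -4·u·v + u - 2·v]].
At the point, J = [[-2.0000, 6.0000], [-2.0000, -6.5000]] (det J = 25.0000).
Solving J·Δ = −F gives Δ = (0.0800, -0.6400).
Then the next iterate is (u, v)₁ = (1.5800, 0.3600).
Round to (1.5800, 0.3600) and repeat: F = (0.548864, -1.550336), J = [[-0.2592, 4.6048], [-0.8992, -1.4152]].
Δ = (-1.4115, -0.1986), so (u, v)₂ = (0.1685, 0.1614).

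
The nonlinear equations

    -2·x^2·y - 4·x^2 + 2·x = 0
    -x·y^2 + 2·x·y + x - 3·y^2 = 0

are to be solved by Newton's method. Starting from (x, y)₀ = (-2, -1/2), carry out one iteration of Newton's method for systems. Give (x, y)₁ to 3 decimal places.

At (-2, -1/2): F = (-16.000, -0.250).
Jacobian J = [[-4·x·y - 8·x + 2, -2·x^2], [-y^2 + 2·y + 1, -2·x·y + 2·x - 6·y]].
At the point, J = [[14.000, -8.000], [-0.250, -3.000]] (det J = -44.000).
Solving J·Δ = −F gives Δ = (1.045, -0.170).
Then the next iterate is (x, y)₁ = (-0.955, -0.670).

(-0.955, -0.670)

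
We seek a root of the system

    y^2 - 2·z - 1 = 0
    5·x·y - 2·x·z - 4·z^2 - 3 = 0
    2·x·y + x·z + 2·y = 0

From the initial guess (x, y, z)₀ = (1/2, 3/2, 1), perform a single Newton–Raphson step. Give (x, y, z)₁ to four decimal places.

(-0.2684, 1.0363, -0.0706)

At (1/2, 3/2, 1): F = (-0.7500, -4.2500, 5.0000).
Jacobian J = [[0, 2·y, -2], [5·y - 2·z, 5·x, -2·x - 8·z], [2·y + z, 2·x + 2, x]].
At the point, J = [[0.0000, 3.0000, -2.0000], [5.5000, 2.5000, -9.0000], [4.0000, 3.0000, 0.5000]] (det J = -129.2500).
Solving J·Δ = −F gives Δ = (-0.7684, -0.4637, -1.0706).
Then the next iterate is (x, y, z)₁ = (-0.2684, 1.0363, -0.0706).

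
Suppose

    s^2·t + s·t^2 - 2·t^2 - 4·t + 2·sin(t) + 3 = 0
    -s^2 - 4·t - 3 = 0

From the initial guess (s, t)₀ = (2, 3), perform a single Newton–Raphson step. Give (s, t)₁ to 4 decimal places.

At (2, 3): F = (3.282240, -19.0000).
Jacobian J = [[2·s·t + t^2, s^2 + 2·s·t - 4·t + 2·cos(t) - 4], [-2·s, -4]].
At the point, J = [[21.0000, -1.979985], [-4.0000, -4.0000]] (det J = -91.919940).
Solving J·Δ = −F gives Δ = (-0.5521, -4.1979).
Then the next iterate is (s, t)₁ = (1.4479, -1.1979).

(1.4479, -1.1979)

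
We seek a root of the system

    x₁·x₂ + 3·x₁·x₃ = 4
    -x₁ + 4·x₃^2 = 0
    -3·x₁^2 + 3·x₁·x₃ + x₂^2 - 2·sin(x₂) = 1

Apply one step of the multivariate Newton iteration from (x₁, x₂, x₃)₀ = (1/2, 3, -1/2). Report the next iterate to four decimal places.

(2.9215, 3.6766, -0.9804)

At (1/2, 3, -1/2): F = (-3.2500, 0.5000, 6.217760).
Jacobian J = [[x₂ + 3·x₃, x₁, 3·x₁], [-1, 0, 8·x₃], [-6·x₁ + 3·x₃, 2·x₂ - 2·cos(x₂), 3·x₁]].
At the point, J = [[1.5000, 0.5000, 1.5000], [-1.0000, 0.0000, -4.0000], [-4.5000, 7.979985, 1.5000]] (det J = 45.659932).
Solving J·Δ = −F gives Δ = (2.4215, 0.6766, -0.4804).
Then the next iterate is (x₁, x₂, x₃)₁ = (2.9215, 3.6766, -0.9804).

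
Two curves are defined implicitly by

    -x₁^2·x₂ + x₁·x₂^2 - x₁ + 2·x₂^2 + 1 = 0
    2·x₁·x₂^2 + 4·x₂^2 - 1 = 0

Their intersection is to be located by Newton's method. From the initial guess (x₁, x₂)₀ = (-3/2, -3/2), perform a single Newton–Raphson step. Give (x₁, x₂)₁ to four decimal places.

(-0.8873, -0.1643)

At (-3/2, -3/2): F = (7.0000, 1.2500).
Jacobian J = [[-2·x₁·x₂ + x₂^2 - 1, -x₁^2 + 2·x₁·x₂ + 4·x₂], [2·x₂^2, 4·x₁·x₂ + 8·x₂]].
At the point, J = [[-3.2500, -3.7500], [4.5000, -3.0000]] (det J = 26.6250).
Solving J·Δ = −F gives Δ = (0.6127, 1.3357).
Then the next iterate is (x₁, x₂)₁ = (-0.8873, -0.1643).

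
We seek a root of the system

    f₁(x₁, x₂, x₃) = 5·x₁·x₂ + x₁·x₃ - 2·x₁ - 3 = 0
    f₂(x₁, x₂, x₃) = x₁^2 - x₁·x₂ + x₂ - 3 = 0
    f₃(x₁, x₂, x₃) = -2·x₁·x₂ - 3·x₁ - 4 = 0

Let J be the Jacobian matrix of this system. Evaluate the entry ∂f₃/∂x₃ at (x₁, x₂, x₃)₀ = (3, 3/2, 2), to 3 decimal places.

∂f₃/∂x₃ = 0.
At (3, 3/2, 2) this is 0.000.

0.000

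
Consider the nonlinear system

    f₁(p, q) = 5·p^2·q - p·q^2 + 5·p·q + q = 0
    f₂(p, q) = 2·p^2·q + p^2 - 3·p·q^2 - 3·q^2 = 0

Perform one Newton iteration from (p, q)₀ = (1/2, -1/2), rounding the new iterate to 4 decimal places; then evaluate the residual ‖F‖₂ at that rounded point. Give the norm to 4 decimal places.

0.8141

At (1/2, -1/2): F = (-2.5000, -1.1250).
Jacobian J = [[10·p·q - q^2 + 5·q, 5·p^2 - 2·p·q + 5·p + 1], [4·p·q + 2·p - 3·q^2, 2·p^2 - 6·p·q - 6·q]].
At the point, J = [[-5.2500, 5.2500], [-0.7500, 5.0000]] (det J = -22.3125).
Solving J·Δ = −F gives Δ = (-0.2955, 0.1807).
Then the next iterate is (p, q)₁ = (0.2045, -0.3193).
Re-evaluating at (0.2045, -0.3193): F = (-0.733400, -0.353291), so ‖F‖₂ = 0.8141.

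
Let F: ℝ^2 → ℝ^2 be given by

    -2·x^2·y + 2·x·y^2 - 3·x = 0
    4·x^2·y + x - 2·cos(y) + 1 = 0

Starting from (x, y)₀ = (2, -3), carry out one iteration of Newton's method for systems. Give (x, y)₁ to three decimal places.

(1.408, -2.035)

At (2, -3): F = (54.000, -43.02002).
Jacobian J = [[-4·x·y + 2·y^2 - 3, -2·x^2 + 4·x·y], [8·x·y + 1, 4·x^2 + 2·sin(y)]].
At the point, J = [[39.000, -32.000], [-47.000, 15.71776]] (det J = -891.00736).
Solving J·Δ = −F gives Δ = (-0.592, 0.965).
Then the next iterate is (x, y)₁ = (1.408, -2.035).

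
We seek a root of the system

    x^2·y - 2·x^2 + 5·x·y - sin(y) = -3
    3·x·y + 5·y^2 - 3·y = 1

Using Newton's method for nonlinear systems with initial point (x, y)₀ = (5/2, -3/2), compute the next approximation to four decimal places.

(1.5789, -0.7719)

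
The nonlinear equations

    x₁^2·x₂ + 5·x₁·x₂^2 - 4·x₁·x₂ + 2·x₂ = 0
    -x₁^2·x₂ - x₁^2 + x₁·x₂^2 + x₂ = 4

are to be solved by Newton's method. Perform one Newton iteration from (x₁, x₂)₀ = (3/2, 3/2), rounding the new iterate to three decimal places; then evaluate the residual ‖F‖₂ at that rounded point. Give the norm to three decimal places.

At (3/2, 3/2): F = (14.250, -4.750).
Jacobian J = [[2·x₁·x₂ + 5·x₂^2 - 4·x₂, x₁^2 + 10·x₁·x₂ - 4·x₁ + 2], [-2·x₁·x₂ - 2·x₁ + x₂^2, -x₁^2 + 2·x₁·x₂ + 1]].
At the point, J = [[9.750, 20.750], [-5.250, 3.250]] (det J = 140.625).
Solving J·Δ = −F gives Δ = (-1.030, -0.203).
Then the next iterate is (x₁, x₂)₁ = (0.470, 1.297).
Re-evaluating at (0.470, 1.297): F = (4.39534, -2.41977), so ‖F‖₂ = 5.017.

5.017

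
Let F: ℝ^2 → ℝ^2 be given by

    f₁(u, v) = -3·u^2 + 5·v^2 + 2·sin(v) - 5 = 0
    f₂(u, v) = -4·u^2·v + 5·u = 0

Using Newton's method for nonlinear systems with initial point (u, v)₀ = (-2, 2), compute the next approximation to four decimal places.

At (-2, 2): F = (4.818595, -42.0000).
Jacobian J = [[-6·u, 10·v + 2·cos(v)], [-8·u·v + 5, -4·u^2]].
At the point, J = [[12.0000, 19.167706], [37.0000, -16.0000]] (det J = -901.205134).
Solving J·Δ = −F gives Δ = (0.8077, -0.7571).
Then the next iterate is (u, v)₁ = (-1.1923, 1.2429).

(-1.1923, 1.2429)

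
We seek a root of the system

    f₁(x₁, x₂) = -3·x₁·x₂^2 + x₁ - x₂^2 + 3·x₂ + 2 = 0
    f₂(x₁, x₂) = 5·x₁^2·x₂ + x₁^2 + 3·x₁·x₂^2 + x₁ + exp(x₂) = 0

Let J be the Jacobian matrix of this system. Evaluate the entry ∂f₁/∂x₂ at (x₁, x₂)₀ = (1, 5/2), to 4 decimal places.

-17.0000

∂f₁/∂x₂ = -6·x₁·x₂ - 2·x₂ + 3.
At (1, 5/2) this is -17.0000.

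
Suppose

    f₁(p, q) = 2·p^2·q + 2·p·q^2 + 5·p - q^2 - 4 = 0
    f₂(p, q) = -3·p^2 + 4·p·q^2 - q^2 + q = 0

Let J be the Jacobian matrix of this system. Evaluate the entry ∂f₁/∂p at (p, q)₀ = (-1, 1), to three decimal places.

3.000

∂f₁/∂p = 4·p·q + 2·q^2 + 5.
At (-1, 1) this is 3.000.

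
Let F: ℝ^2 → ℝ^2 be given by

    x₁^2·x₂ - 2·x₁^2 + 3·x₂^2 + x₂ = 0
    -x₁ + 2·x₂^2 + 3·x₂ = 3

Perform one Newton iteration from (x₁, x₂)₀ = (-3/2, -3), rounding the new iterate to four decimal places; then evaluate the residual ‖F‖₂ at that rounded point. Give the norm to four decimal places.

2.5778

At (-3/2, -3): F = (12.7500, 7.5000).
Jacobian J = [[2·x₁·x₂ - 4·x₁, x₁^2 + 6·x₂ + 1], [-1, 4·x₂ + 3]].
At the point, J = [[15.0000, -14.7500], [-1.0000, -9.0000]] (det J = -149.7500).
Solving J·Δ = −F gives Δ = (-0.0275, 0.8364).
Then the next iterate is (x₁, x₂)₁ = (-1.5275, -2.1636).
Re-evaluating at (-1.5275, -2.1636): F = (2.165149, 1.399030), so ‖F‖₂ = 2.5778.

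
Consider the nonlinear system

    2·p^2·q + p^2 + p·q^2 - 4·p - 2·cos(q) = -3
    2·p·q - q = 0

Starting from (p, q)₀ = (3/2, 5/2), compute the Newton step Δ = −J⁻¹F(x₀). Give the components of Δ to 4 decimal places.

At (3/2, 5/2): F = (21.477287, 5.0000).
Jacobian J = [[4·p·q + 2·p + q^2 - 4, 2·p^2 + 2·p·q + 2·sin(q)], [2·q, 2·p - 1]].
At the point, J = [[20.2500, 13.196944], [5.0000, 2.0000]] (det J = -25.484721).
Solving J·Δ = −F gives Δ = (-0.9037, -0.2408).

(-0.9037, -0.2408)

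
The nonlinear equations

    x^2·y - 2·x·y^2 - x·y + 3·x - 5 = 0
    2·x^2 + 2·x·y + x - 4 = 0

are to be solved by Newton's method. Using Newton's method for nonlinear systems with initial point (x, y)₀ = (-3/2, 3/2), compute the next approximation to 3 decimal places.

At (-3/2, 3/2): F = (2.875, -5.500).
Jacobian J = [[2·x·y - 2·y^2 - y + 3, x^2 - 4·x·y - x], [4·x + 2·y + 1, 2·x]].
At the point, J = [[-7.500, 12.750], [-2.000, -3.000]] (det J = 48.000).
Solving J·Δ = −F gives Δ = (-1.281, -0.979).
Then the next iterate is (x, y)₁ = (-2.781, 0.521).

(-2.781, 0.521)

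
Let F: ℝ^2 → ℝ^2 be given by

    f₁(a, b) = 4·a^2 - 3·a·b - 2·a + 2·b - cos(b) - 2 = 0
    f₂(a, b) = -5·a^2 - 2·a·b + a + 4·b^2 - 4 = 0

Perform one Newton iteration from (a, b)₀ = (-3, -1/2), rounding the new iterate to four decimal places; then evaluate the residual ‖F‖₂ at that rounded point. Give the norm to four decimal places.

16.1014

At (-3, -1/2): F = (33.622417, -54.0000).
Jacobian J = [[8·a - 3·b - 2, -3·a + sin(b) + 2], [-10·a - 2·b + 1, -2·a + 8·b]].
At the point, J = [[-24.5000, 10.520574], [32.0000, 2.0000]] (det J = -385.658383).
Solving J·Δ = −F gives Δ = (1.6475, 0.6407).
Then the next iterate is (a, b)₁ = (-1.3525, 0.1407).
Re-evaluating at (-1.3525, 0.1407): F = (7.884197, -14.039002), so ‖F‖₂ = 16.1014.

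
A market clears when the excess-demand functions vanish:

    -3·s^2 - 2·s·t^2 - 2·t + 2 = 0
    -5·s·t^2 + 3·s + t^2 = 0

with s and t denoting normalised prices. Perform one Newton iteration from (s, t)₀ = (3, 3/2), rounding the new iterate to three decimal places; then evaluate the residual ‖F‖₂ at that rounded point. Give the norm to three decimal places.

At (3, 3/2): F = (-41.500, -22.500).
Jacobian J = [[-6·s - 2·t^2, -4·s·t - 2], [-5·t^2 + 3, -10·s·t + 2·t]].
At the point, J = [[-22.500, -20.000], [-8.250, -42.000]] (det J = 780.000).
Solving J·Δ = −F gives Δ = (-1.658, -0.210).
Then the next iterate is (s, t)₁ = (1.342, 1.290).
Re-evaluating at (1.342, 1.290): F = (-10.44934, -5.47601), so ‖F‖₂ = 11.797.

11.797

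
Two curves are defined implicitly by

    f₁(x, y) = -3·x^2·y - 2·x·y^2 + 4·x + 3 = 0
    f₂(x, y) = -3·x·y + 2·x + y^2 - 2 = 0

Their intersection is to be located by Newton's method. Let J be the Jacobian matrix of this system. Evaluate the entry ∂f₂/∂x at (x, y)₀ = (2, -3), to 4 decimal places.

∂f₂/∂x = -3·y + 2.
At (2, -3) this is 11.0000.

11.0000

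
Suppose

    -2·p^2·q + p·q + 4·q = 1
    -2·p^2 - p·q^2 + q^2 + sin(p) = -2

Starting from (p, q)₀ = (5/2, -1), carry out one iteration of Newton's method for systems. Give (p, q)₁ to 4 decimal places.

At (5/2, -1): F = (5.0000, -11.401528).
Jacobian J = [[-4·p·q + q, -2·p^2 + p + 4], [-4·p - q^2 + cos(p), -2·p·q + 2·q]].
At the point, J = [[9.0000, -6.0000], [-11.801144, 3.0000]] (det J = -43.806862).
Solving J·Δ = −F gives Δ = (-1.2192, -0.9955).
Then the next iterate is (p, q)₁ = (1.2808, -1.9955).

(1.2808, -1.9955)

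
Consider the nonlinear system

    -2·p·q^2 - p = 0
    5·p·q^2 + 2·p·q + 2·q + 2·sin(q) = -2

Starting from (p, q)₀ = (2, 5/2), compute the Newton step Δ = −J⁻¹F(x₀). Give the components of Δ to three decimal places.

At (2, 5/2): F = (-27.000, 80.69694).
Jacobian J = [[-2·q^2 - 1, -4·p·q], [5·q^2 + 2·q, 10·p·q + 2·p + 2·cos(q) + 2]].
At the point, J = [[-13.500, -20.000], [36.250, 54.39771]] (det J = -9.36912).
Solving J·Δ = −F gives Δ = (15.498, -11.811).

(15.498, -11.811)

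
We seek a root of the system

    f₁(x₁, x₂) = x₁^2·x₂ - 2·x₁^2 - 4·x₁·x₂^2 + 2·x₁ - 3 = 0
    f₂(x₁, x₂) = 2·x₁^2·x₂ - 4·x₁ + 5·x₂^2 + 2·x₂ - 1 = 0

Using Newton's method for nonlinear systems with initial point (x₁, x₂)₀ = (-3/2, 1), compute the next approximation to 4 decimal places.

At (-3/2, 1): F = (-2.2500, 16.5000).
Jacobian J = [[2·x₁·x₂ - 4·x₁ - 4·x₂^2 + 2, x₁^2 - 8·x₁·x₂], [4·x₁·x₂ - 4, 2·x₁^2 + 10·x₂ + 2]].
At the point, J = [[1.0000, 14.2500], [-10.0000, 16.5000]] (det J = 159.0000).
Solving J·Δ = −F gives Δ = (1.7123, 0.0377).
Then the next iterate is (x₁, x₂)₁ = (0.2123, 1.0377).

(0.2123, 1.0377)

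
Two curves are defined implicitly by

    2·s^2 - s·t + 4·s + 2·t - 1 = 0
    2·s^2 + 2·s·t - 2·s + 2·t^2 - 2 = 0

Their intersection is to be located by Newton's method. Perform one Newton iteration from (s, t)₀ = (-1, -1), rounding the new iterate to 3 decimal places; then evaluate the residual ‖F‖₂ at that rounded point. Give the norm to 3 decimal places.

At (-1, -1): F = (-6.000, 6.000).
Jacobian J = [[4·s - t + 4, -s + 2], [4·s + 2·t - 2, 2·s + 4·t]].
At the point, J = [[1.000, 3.000], [-8.000, -6.000]] (det J = 18.000).
Solving J·Δ = −F gives Δ = (-1.000, 2.333).
Then the next iterate is (s, t)₁ = (-2.000, 1.333).
Re-evaluating at (-2.000, 1.333): F = (4.332, 8.22178), so ‖F‖₂ = 9.293.

9.293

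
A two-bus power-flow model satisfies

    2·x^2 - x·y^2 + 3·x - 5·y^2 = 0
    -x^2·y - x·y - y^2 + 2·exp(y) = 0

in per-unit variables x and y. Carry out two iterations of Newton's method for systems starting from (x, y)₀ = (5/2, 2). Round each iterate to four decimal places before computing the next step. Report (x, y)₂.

(1.6606, 1.2733)

At (5/2, 2): F = (-10.0000, -6.721888).
Jacobian J = [[4·x - y^2 + 3, -2·x·y - 10·y], [-2·x·y - y, -x^2 - x - 2·y + 2·exp(y)]].
At the point, J = [[9.0000, -30.0000], [-12.0000, 2.028112]] (det J = -341.746990).
Solving J·Δ = −F gives Δ = (-0.6494, -0.5282).
Then the next iterate is (x, y)₁ = (1.8506, 1.4718).
Round to (1.8506, 1.4718) and repeat: F = (-2.438496, -1.216270), J = [[8.236205, -20.165426], [-6.919226, 0.495221]].
Δ = (-0.1900, -0.1985), so (x, y)₂ = (1.6606, 1.2733).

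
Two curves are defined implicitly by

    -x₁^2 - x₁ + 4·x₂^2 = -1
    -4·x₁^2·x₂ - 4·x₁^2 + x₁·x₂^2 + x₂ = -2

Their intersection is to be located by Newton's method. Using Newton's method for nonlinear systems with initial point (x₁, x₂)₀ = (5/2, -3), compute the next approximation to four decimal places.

(2.0644, -1.7140)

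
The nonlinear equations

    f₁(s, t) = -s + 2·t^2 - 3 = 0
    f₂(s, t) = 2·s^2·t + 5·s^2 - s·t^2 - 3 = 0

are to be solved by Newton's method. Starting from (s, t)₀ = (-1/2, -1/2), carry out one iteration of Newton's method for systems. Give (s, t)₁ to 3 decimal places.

(-0.941, -1.279)

At (-1/2, -1/2): F = (-2.000, -1.875).
Jacobian J = [[-1, 4·t], [4·s·t + 10·s - t^2, 2·s^2 - 2·s·t]].
At the point, J = [[-1.000, -2.000], [-4.250, 0.000]] (det J = -8.500).
Solving J·Δ = −F gives Δ = (-0.441, -0.779).
Then the next iterate is (s, t)₁ = (-0.941, -1.279).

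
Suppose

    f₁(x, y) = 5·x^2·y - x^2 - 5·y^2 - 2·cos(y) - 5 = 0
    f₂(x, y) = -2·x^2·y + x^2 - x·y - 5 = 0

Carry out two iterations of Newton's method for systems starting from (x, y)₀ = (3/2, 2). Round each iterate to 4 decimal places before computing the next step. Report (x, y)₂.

(9.8431, 2.4049)

At (3/2, 2): F = (-3.917706, -14.7500).
Jacobian J = [[10·x·y - 2·x, 5·x^2 - 10·y + 2·sin(y)], [-4·x·y + 2·x - y, -2·x^2 - x]].
At the point, J = [[27.0000, -6.931405], [-11.0000, -6.0000]] (det J = -238.245457).
Solving J·Δ = −F gives Δ = (-0.3305, -1.8525).
Then the next iterate is (x, y)₁ = (1.1695, 0.1475).
Round to (1.1695, 0.1475) and repeat: F = (-7.446094, -4.208251), J = [[-0.613987, 5.657583], [1.501495, -3.904960]].
Δ = (8.6736, 2.2574), so (x, y)₂ = (9.8431, 2.4049).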